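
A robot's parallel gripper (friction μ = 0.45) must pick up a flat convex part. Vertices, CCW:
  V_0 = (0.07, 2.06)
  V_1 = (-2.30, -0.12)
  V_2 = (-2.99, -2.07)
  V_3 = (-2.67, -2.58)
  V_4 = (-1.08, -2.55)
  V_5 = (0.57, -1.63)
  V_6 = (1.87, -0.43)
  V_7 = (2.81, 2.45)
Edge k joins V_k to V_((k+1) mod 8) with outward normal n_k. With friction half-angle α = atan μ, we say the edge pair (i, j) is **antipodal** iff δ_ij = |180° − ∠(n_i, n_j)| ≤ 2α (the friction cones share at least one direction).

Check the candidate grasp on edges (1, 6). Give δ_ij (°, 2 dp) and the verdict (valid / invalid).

δ = 1.41°, valid

α = atan 0.45 = 24.23°;  2α = 48.46°
edge 1: e_1 = (-0.69, -1.95);  n_1 = (-0.9427, +0.3336)
edge 6: e_6 = (+0.94, +2.88);  n_6 = (+0.9506, -0.3103)
∠(n_1, n_6) = 178.59°
δ = |180° − 178.59°| = 1.41°
1.41° ≤ 2α = 48.46°  →  valid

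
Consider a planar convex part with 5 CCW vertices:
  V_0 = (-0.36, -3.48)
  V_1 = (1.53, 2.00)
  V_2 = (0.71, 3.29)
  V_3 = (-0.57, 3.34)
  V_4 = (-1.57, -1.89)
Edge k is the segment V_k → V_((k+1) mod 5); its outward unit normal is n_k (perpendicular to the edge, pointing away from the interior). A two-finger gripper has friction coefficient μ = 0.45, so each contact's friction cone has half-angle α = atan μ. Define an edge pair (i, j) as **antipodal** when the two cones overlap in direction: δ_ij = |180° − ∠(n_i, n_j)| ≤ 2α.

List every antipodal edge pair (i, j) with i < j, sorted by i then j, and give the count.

α = atan 0.45 = 24.23°;  2α = 48.46°
n_0 = (+0.9454, -0.3260)
n_1 = (+0.8439, +0.5365)
n_2 = (+0.0390, +0.9992)
n_3 = (-0.9822, +0.1878)
n_4 = (-0.7958, -0.6056)
  (0,1): δ = 128.53°  ·
  (0,2): δ = 73.21°  ·
  (0,3): δ = 8.20°  ✓
  (0,4): δ = 56.30°  ·
  (1,2): δ = 124.68°  ·
  (1,3): δ = 43.27°  ✓
  (1,4): δ = 4.83°  ✓
  (2,3): δ = 98.59°  ·
  (2,4): δ = 50.49°  ·
  (3,4): δ = 131.90°  ·
antipodal pairs: 3

count = 3; pairs: (0,3), (1,3), (1,4)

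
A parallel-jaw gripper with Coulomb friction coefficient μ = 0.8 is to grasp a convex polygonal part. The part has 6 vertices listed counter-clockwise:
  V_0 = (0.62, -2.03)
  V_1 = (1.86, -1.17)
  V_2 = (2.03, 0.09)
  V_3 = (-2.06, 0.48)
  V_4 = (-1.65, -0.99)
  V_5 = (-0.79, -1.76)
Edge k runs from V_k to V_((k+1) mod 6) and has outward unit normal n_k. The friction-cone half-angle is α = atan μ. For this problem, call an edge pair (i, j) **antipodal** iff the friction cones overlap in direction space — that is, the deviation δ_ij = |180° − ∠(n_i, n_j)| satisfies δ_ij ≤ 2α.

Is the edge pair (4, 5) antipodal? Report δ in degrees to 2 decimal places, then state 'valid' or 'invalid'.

δ = 149.00°, invalid

α = atan 0.8 = 38.66°;  2α = 77.32°
edge 4: e_4 = (+0.86, -0.77);  n_4 = (-0.6670, -0.7450)
edge 5: e_5 = (+1.41, -0.27);  n_5 = (-0.1881, -0.9822)
∠(n_4, n_5) = 31.00°
δ = |180° − 31.00°| = 149.00°
149.00° > 2α = 77.32°  →  invalid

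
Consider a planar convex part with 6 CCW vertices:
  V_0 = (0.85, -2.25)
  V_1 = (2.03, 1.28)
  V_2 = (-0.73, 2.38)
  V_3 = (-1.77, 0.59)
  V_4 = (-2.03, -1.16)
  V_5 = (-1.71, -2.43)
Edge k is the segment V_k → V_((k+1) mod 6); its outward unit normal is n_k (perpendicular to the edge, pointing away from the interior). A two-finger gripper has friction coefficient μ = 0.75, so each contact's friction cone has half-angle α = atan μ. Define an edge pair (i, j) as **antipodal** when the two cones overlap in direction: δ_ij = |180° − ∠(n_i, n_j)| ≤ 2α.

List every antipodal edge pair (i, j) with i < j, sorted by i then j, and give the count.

count = 6; pairs: (0,2), (0,3), (0,4), (1,4), (1,5), (2,5)

α = atan 0.75 = 36.87°;  2α = 73.74°
n_0 = (+0.9484, -0.3170)
n_1 = (+0.3702, +0.9289)
n_2 = (-0.8647, +0.5024)
n_3 = (-0.9891, +0.1470)
n_4 = (-0.9697, -0.2443)
n_5 = (+0.0701, -0.9975)
  (0,1): δ = 93.25°  ·
  (0,2): δ = 11.67°  ✓
  (0,3): δ = 10.03°  ✓
  (0,4): δ = 32.63°  ✓
  (0,5): δ = 112.51°  ·
  (1,2): δ = 98.43°  ·
  (1,3): δ = 76.72°  ·
  (1,4): δ = 54.13°  ✓
  (1,5): δ = 25.75°  ✓
  (2,3): δ = 158.29°  ·
  (2,4): δ = 135.70°  ·
  (2,5): δ = 55.82°  ✓
  (3,4): δ = 157.41°  ·
  (3,5): δ = 77.53°  ·
  (4,5): δ = 100.12°  ·
antipodal pairs: 6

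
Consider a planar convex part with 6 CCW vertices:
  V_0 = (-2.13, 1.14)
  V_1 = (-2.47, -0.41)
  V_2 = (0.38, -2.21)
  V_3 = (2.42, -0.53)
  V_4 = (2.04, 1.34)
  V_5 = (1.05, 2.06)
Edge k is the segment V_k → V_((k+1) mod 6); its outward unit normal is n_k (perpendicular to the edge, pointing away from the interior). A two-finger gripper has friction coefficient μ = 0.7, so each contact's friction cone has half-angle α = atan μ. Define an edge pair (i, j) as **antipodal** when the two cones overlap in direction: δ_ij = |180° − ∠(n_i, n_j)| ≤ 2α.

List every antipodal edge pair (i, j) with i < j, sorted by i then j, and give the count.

α = atan 0.7 = 34.99°;  2α = 69.98°
n_0 = (-0.9768, +0.2143)
n_1 = (-0.5340, -0.8455)
n_2 = (+0.6357, -0.7719)
n_3 = (+0.9800, +0.1991)
n_4 = (+0.5882, +0.8087)
n_5 = (-0.2779, +0.9606)
  (0,1): δ = 109.90°  ·
  (0,2): δ = 38.16°  ✓
  (0,3): δ = 23.86°  ✓
  (0,4): δ = 66.34°  ✓
  (0,5): δ = 118.51°  ·
  (1,2): δ = 108.25°  ·
  (1,3): δ = 46.24°  ✓
  (1,4): δ = 3.75°  ✓
  (1,5): δ = 48.41°  ✓
  (2,3): δ = 117.99°  ·
  (2,4): δ = 75.50°  ·
  (2,5): δ = 23.34°  ✓
  (3,4): δ = 137.51°  ·
  (3,5): δ = 85.35°  ·
  (4,5): δ = 127.84°  ·
antipodal pairs: 7

count = 7; pairs: (0,2), (0,3), (0,4), (1,3), (1,4), (1,5), (2,5)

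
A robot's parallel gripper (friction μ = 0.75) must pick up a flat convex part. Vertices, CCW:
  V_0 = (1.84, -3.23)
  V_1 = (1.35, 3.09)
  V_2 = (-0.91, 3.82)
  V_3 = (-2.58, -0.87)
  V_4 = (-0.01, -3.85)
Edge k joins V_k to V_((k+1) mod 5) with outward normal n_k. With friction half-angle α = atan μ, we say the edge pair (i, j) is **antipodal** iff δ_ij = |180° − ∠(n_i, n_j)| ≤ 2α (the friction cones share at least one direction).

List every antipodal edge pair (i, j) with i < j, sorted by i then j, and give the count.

count = 5; pairs: (0,2), (0,3), (1,3), (1,4), (2,4)

α = atan 0.75 = 36.87°;  2α = 73.74°
n_0 = (+0.9970, +0.0773)
n_1 = (+0.3074, +0.9516)
n_2 = (-0.9421, +0.3354)
n_3 = (-0.7573, -0.6531)
n_4 = (+0.3178, -0.9482)
  (0,1): δ = 112.33°  ·
  (0,2): δ = 24.03°  ✓
  (0,3): δ = 36.34°  ✓
  (0,4): δ = 104.09°  ·
  (1,2): δ = 91.70°  ·
  (1,3): δ = 31.32°  ✓
  (1,4): δ = 36.43°  ✓
  (2,3): δ = 119.63°  ·
  (2,4): δ = 51.87°  ✓
  (3,4): δ = 112.25°  ·
antipodal pairs: 5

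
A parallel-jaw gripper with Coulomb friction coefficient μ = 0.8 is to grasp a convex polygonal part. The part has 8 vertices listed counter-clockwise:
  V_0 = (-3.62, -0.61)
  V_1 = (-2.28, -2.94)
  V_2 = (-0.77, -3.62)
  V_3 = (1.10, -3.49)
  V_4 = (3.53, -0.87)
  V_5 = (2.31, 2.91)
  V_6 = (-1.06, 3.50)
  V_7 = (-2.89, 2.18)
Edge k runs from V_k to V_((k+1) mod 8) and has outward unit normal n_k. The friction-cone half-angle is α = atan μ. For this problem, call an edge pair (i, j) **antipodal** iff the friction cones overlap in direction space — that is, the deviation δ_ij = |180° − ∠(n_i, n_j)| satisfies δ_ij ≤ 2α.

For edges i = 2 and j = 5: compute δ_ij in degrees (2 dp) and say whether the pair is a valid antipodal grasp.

α = atan 0.8 = 38.66°;  2α = 77.32°
edge 2: e_2 = (+1.87, +0.13);  n_2 = (+0.0694, -0.9976)
edge 5: e_5 = (-3.37, +0.59);  n_5 = (+0.1725, +0.9850)
∠(n_2, n_5) = 166.09°
δ = |180° − 166.09°| = 13.91°
13.91° ≤ 2α = 77.32°  →  valid

δ = 13.91°, valid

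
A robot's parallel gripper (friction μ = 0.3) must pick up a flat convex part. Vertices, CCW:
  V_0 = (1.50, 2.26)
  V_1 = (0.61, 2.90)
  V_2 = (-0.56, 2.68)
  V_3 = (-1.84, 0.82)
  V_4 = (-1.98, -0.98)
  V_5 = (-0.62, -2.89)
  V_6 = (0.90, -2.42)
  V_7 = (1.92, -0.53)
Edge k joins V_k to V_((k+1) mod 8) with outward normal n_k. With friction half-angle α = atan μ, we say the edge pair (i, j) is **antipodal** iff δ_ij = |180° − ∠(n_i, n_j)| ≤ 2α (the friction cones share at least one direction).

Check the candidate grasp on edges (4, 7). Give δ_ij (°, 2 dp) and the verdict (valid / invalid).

δ = 26.89°, valid

α = atan 0.3 = 16.70°;  2α = 33.40°
edge 4: e_4 = (+1.36, -1.91);  n_4 = (-0.8146, -0.5800)
edge 7: e_7 = (-0.42, +2.79);  n_7 = (+0.9889, +0.1489)
∠(n_4, n_7) = 153.11°
δ = |180° − 153.11°| = 26.89°
26.89° ≤ 2α = 33.40°  →  valid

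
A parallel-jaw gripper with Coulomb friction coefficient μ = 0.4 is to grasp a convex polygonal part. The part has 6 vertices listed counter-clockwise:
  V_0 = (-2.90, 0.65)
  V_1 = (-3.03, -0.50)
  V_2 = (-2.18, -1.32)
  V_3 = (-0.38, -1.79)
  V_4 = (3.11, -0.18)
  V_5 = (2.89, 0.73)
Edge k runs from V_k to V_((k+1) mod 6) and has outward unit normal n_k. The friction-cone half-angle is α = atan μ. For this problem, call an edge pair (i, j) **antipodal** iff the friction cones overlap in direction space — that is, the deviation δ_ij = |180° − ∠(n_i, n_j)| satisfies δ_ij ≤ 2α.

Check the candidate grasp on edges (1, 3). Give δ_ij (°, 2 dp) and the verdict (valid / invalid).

δ = 111.26°, invalid

α = atan 0.4 = 21.80°;  2α = 43.60°
edge 1: e_1 = (+0.85, -0.82);  n_1 = (-0.6943, -0.7197)
edge 3: e_3 = (+3.49, +1.61);  n_3 = (+0.4189, -0.9080)
∠(n_1, n_3) = 68.74°
δ = |180° − 68.74°| = 111.26°
111.26° > 2α = 43.60°  →  invalid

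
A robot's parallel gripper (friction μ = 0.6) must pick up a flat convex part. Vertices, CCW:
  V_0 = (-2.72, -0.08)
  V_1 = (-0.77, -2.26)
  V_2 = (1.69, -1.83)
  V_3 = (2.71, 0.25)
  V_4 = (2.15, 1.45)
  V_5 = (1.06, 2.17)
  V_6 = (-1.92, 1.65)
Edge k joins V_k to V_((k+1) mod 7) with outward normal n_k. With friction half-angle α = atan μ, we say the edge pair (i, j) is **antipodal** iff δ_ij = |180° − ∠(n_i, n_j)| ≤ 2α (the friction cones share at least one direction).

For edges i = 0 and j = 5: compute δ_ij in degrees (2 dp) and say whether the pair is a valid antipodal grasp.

α = atan 0.6 = 30.96°;  2α = 61.93°
edge 0: e_0 = (+1.95, -2.18);  n_0 = (-0.7453, -0.6667)
edge 5: e_5 = (-2.98, -0.52);  n_5 = (-0.1719, +0.9851)
∠(n_0, n_5) = 121.91°
δ = |180° − 121.91°| = 58.09°
58.09° ≤ 2α = 61.93°  →  valid

δ = 58.09°, valid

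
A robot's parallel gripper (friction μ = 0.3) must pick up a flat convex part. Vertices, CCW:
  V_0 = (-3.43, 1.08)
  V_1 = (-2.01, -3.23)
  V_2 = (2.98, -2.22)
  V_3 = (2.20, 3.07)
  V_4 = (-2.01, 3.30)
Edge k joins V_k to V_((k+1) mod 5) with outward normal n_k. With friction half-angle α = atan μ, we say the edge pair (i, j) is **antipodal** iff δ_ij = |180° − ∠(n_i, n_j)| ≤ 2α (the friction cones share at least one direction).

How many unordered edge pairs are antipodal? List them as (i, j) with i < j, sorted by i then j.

count = 2; pairs: (0,2), (1,3)

α = atan 0.3 = 16.70°;  2α = 33.40°
n_0 = (-0.9498, -0.3129)
n_1 = (+0.1984, -0.9801)
n_2 = (+0.9893, +0.1459)
n_3 = (+0.0546, +0.9985)
n_4 = (-0.8424, +0.5388)
  (0,1): δ = 96.79°  ·
  (0,2): δ = 9.85°  ✓
  (0,3): δ = 68.64°  ·
  (0,4): δ = 129.16°  ·
  (1,2): δ = 93.05°  ·
  (1,3): δ = 14.57°  ✓
  (1,4): δ = 45.95°  ·
  (2,3): δ = 101.51°  ·
  (2,4): δ = 40.99°  ·
  (3,4): δ = 119.48°  ·
antipodal pairs: 2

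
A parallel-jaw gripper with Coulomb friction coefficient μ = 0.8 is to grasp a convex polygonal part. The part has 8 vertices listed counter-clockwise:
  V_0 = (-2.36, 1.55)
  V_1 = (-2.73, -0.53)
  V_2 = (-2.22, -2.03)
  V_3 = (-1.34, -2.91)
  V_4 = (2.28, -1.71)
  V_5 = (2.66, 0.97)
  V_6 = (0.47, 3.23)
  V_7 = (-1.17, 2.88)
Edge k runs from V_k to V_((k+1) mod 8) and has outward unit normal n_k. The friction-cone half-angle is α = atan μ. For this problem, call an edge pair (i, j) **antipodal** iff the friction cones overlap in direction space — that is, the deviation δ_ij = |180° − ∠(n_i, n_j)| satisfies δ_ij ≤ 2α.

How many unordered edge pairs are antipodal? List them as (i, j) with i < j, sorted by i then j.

count = 13; pairs: (0,3), (0,4), (0,5), (1,4), (1,5), (2,4), (2,5), (2,6), (3,5), (3,6), (3,7), (4,6), (4,7)

α = atan 0.8 = 38.66°;  2α = 77.32°
n_0 = (-0.9845, +0.1751)
n_1 = (-0.9468, -0.3219)
n_2 = (-0.7071, -0.7071)
n_3 = (+0.3147, -0.9492)
n_4 = (+0.9901, -0.1404)
n_5 = (+0.7181, +0.6959)
n_6 = (-0.2087, +0.9780)
n_7 = (-0.7452, +0.6668)
  (0,1): δ = 151.14°  ·
  (0,2): δ = 124.91°  ·
  (0,3): δ = 61.57°  ✓
  (0,4): δ = 2.02°  ✓
  (0,5): δ = 54.19°  ✓
  (0,6): δ = 112.13°  ·
  (0,7): δ = 148.27°  ·
  (1,2): δ = 153.78°  ·
  (1,3): δ = 90.44°  ·
  (1,4): δ = 26.85°  ✓
  (1,5): δ = 25.32°  ✓
  (1,6): δ = 83.27°  ·
  (1,7): δ = 119.40°  ·
  (2,3): δ = 116.66°  ·
  (2,4): δ = 53.07°  ✓
  (2,5): δ = 0.90°  ✓
  (2,6): δ = 57.05°  ✓
  (2,7): δ = 93.18°  ·
  (3,4): δ = 116.41°  ·
  (3,5): δ = 64.24°  ✓
  (3,6): δ = 6.29°  ✓
  (3,7): δ = 29.84°  ✓
  (4,5): δ = 127.83°  ·
  (4,6): δ = 69.88°  ✓
  (4,7): δ = 33.75°  ✓
  (5,6): δ = 122.05°  ·
  (5,7): δ = 85.92°  ·
  (6,7): δ = 143.87°  ·
antipodal pairs: 13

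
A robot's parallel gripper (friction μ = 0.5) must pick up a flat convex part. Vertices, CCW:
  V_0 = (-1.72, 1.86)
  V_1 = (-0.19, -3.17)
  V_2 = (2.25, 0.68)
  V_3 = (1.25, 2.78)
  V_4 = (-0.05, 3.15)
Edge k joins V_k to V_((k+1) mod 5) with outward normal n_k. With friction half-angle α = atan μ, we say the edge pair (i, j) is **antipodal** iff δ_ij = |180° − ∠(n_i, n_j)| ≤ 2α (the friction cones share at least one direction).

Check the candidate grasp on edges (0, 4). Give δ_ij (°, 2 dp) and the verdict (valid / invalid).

δ = 110.77°, invalid

α = atan 0.5 = 26.57°;  2α = 53.13°
edge 0: e_0 = (+1.53, -5.03);  n_0 = (-0.9567, -0.2910)
edge 4: e_4 = (-1.67, -1.29);  n_4 = (-0.6113, +0.7914)
∠(n_0, n_4) = 69.23°
δ = |180° − 69.23°| = 110.77°
110.77° > 2α = 53.13°  →  invalid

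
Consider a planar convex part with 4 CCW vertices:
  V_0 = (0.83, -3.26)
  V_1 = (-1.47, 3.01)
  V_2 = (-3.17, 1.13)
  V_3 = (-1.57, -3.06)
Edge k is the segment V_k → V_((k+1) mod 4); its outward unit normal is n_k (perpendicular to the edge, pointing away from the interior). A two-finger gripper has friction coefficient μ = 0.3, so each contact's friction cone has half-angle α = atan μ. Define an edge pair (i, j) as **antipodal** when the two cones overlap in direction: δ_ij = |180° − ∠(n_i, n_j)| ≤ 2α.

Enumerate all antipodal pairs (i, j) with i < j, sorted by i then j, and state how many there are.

α = atan 0.3 = 16.70°;  2α = 33.40°
n_0 = (+0.9388, +0.3444)
n_1 = (-0.7417, +0.6707)
n_2 = (-0.9342, -0.3567)
n_3 = (-0.0830, -0.9965)
  (0,1): δ = 62.27°  ·
  (0,2): δ = 0.76°  ✓
  (0,3): δ = 65.09°  ·
  (1,2): δ = 116.98°  ·
  (1,3): δ = 52.64°  ·
  (2,3): δ = 115.66°  ·
antipodal pairs: 1

count = 1; pairs: (0,2)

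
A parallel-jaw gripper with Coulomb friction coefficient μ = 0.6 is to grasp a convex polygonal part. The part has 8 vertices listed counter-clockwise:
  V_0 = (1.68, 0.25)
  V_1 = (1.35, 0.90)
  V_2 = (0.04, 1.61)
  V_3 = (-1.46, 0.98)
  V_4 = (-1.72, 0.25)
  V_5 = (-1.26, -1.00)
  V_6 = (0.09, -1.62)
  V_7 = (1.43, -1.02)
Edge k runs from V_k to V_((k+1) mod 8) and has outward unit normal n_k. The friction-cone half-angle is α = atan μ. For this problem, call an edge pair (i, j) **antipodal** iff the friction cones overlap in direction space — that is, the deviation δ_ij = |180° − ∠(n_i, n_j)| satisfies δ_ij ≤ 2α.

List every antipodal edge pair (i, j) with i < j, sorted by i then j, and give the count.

count = 12; pairs: (0,3), (0,4), (0,5), (1,4), (1,5), (1,6), (2,5), (2,6), (2,7), (3,6), (3,7), (4,7)

α = atan 0.6 = 30.96°;  2α = 61.93°
n_0 = (+0.8917, +0.4527)
n_1 = (+0.4765, +0.8792)
n_2 = (-0.3872, +0.9220)
n_3 = (-0.9420, +0.3355)
n_4 = (-0.9385, -0.3454)
n_5 = (-0.4173, -0.9087)
n_6 = (+0.4087, -0.9127)
n_7 = (+0.9812, -0.1931)
  (0,1): δ = 145.37°  ·
  (0,2): δ = 94.13°  ·
  (0,3): δ = 46.52°  ✓
  (0,4): δ = 6.71°  ✓
  (0,5): δ = 38.42°  ✓
  (0,6): δ = 87.20°  ·
  (0,7): δ = 141.95°  ·
  (1,2): δ = 128.76°  ·
  (1,3): δ = 81.15°  ·
  (1,4): δ = 41.34°  ✓
  (1,5): δ = 3.79°  ✓
  (1,6): δ = 52.58°  ✓
  (1,7): δ = 107.32°  ·
  (2,3): δ = 132.39°  ·
  (2,4): δ = 92.58°  ·
  (2,5): δ = 47.45°  ✓
  (2,6): δ = 1.34°  ✓
  (2,7): δ = 56.08°  ✓
  (3,4): δ = 140.19°  ·
  (3,5): δ = 95.06°  ·
  (3,6): δ = 46.27°  ✓
  (3,7): δ = 8.47°  ✓
  (4,5): δ = 134.87°  ·
  (4,6): δ = 86.08°  ·
  (4,7): δ = 31.34°  ✓
  (5,6): δ = 131.21°  ·
  (5,7): δ = 76.47°  ·
  (6,7): δ = 125.26°  ·
antipodal pairs: 12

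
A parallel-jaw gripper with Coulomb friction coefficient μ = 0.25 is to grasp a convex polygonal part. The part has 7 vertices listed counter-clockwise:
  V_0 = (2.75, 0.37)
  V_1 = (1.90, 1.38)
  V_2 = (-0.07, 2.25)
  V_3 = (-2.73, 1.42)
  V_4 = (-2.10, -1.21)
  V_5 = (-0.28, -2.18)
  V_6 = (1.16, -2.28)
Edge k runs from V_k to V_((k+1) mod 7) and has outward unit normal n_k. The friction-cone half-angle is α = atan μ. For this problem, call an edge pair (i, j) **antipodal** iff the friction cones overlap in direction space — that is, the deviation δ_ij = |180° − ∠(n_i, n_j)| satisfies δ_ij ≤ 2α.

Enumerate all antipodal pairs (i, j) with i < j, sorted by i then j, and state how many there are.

count = 5; pairs: (0,3), (0,4), (1,4), (1,5), (2,5)

α = atan 0.25 = 14.04°;  2α = 28.07°
n_0 = (+0.7651, +0.6439)
n_1 = (+0.4040, +0.9148)
n_2 = (-0.2979, +0.9546)
n_3 = (-0.9725, -0.2330)
n_4 = (-0.4703, -0.8825)
n_5 = (-0.0693, -0.9976)
n_6 = (+0.8575, -0.5145)
  (0,1): δ = 153.91°  ·
  (0,2): δ = 112.75°  ·
  (0,3): δ = 26.61°  ✓
  (0,4): δ = 21.86°  ✓
  (0,5): δ = 45.94°  ·
  (0,6): δ = 108.95°  ·
  (1,2): δ = 138.84°  ·
  (1,3): δ = 52.70°  ·
  (1,4): δ = 4.23°  ✓
  (1,5): δ = 19.85°  ✓
  (1,6): δ = 82.86°  ·
  (2,3): δ = 93.86°  ·
  (2,4): δ = 45.39°  ·
  (2,5): δ = 21.30°  ✓
  (2,6): δ = 41.71°  ·
  (3,4): δ = 131.53°  ·
  (3,5): δ = 107.44°  ·
  (3,6): δ = 44.43°  ·
  (4,5): δ = 155.92°  ·
  (4,6): δ = 92.91°  ·
  (5,6): δ = 116.99°  ·
antipodal pairs: 5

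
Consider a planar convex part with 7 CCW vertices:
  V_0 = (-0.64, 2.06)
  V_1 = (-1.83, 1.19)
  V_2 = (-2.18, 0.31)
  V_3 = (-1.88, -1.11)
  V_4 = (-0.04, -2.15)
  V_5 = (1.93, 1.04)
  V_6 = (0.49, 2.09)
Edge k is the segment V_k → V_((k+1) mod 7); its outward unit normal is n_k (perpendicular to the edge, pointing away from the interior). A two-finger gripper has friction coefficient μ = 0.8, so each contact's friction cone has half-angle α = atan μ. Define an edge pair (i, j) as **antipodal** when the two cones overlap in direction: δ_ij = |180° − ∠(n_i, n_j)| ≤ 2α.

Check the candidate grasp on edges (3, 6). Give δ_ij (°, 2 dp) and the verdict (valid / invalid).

α = atan 0.8 = 38.66°;  2α = 77.32°
edge 3: e_3 = (+1.84, -1.04);  n_3 = (-0.4921, -0.8706)
edge 6: e_6 = (-1.13, -0.03);  n_6 = (-0.0265, +0.9996)
∠(n_3, n_6) = 149.00°
δ = |180° − 149.00°| = 31.00°
31.00° ≤ 2α = 77.32°  →  valid

δ = 31.00°, valid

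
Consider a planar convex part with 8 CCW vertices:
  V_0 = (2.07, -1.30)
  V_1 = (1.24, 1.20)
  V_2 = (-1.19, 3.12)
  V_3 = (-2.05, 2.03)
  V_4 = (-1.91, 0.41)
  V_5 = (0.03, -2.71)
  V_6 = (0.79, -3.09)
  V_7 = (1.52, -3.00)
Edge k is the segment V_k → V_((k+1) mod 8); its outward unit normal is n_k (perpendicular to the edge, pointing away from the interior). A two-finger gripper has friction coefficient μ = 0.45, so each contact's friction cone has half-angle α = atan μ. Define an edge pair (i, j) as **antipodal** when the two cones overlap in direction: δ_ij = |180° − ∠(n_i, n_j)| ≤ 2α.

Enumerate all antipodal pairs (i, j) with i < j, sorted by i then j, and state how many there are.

count = 10; pairs: (0,3), (0,4), (0,5), (1,3), (1,4), (1,5), (1,6), (2,6), (2,7), (3,7)

α = atan 0.45 = 24.23°;  2α = 48.46°
n_0 = (+0.9491, +0.3151)
n_1 = (+0.6200, +0.7846)
n_2 = (-0.7851, +0.6194)
n_3 = (-0.9963, -0.0861)
n_4 = (-0.8492, -0.5280)
n_5 = (-0.4472, -0.8944)
n_6 = (+0.1224, -0.9925)
n_7 = (+0.9514, -0.3078)
  (0,1): δ = 146.68°  ·
  (0,2): δ = 56.64°  ·
  (0,3): δ = 13.43°  ✓
  (0,4): δ = 13.51°  ✓
  (0,5): δ = 45.07°  ✓
  (0,6): δ = 78.66°  ·
  (0,7): δ = 143.71°  ·
  (1,2): δ = 89.96°  ·
  (1,3): δ = 46.75°  ✓
  (1,4): δ = 19.81°  ✓
  (1,5): δ = 11.75°  ✓
  (1,6): δ = 45.34°  ✓
  (1,7): δ = 110.39°  ·
  (2,3): δ = 136.79°  ·
  (2,4): δ = 109.85°  ·
  (2,5): δ = 78.29°  ·
  (2,6): δ = 44.70°  ✓
  (2,7): δ = 20.35°  ✓
  (3,4): δ = 153.07°  ·
  (3,5): δ = 121.50°  ·
  (3,6): δ = 87.91°  ·
  (3,7): δ = 22.87°  ✓
  (4,5): δ = 148.44°  ·
  (4,6): δ = 114.84°  ·
  (4,7): δ = 49.80°  ·
  (5,6): δ = 146.41°  ·
  (5,7): δ = 81.36°  ·
  (6,7): δ = 114.96°  ·
antipodal pairs: 10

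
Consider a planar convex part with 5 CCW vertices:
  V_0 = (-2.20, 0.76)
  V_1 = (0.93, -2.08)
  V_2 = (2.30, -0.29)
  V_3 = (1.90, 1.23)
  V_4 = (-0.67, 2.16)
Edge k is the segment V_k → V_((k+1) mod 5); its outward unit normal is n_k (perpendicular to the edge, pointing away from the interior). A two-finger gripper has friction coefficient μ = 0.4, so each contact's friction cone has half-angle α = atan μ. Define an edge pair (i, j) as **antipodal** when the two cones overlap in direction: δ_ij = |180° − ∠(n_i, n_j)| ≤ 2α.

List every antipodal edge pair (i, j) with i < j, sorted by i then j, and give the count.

α = atan 0.4 = 21.80°;  2α = 43.60°
n_0 = (-0.6720, -0.7406)
n_1 = (+0.7941, -0.6078)
n_2 = (+0.9671, +0.2545)
n_3 = (+0.3403, +0.9403)
n_4 = (-0.6751, +0.7378)
  (0,1): δ = 85.21°  ·
  (0,2): δ = 33.04°  ✓
  (0,3): δ = 22.33°  ✓
  (0,4): δ = 84.68°  ·
  (1,2): δ = 127.83°  ·
  (1,3): δ = 72.46°  ·
  (1,4): δ = 10.11°  ✓
  (2,3): δ = 124.64°  ·
  (2,4): δ = 62.28°  ·
  (3,4): δ = 117.65°  ·
antipodal pairs: 3

count = 3; pairs: (0,2), (0,3), (1,4)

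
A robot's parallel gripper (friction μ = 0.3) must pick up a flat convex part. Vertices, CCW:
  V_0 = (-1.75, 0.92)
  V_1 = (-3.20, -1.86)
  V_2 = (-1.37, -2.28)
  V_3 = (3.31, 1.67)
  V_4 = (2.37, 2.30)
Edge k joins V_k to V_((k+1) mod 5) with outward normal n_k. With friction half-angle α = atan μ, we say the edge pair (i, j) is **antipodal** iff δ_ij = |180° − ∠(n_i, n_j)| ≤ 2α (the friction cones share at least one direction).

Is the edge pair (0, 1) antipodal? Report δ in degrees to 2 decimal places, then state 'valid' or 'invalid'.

α = atan 0.3 = 16.70°;  2α = 33.40°
edge 0: e_0 = (-1.45, -2.78);  n_0 = (-0.8866, +0.4625)
edge 1: e_1 = (+1.83, -0.42);  n_1 = (-0.2237, -0.9747)
∠(n_0, n_1) = 104.62°
δ = |180° − 104.62°| = 75.38°
75.38° > 2α = 33.40°  →  invalid

δ = 75.38°, invalid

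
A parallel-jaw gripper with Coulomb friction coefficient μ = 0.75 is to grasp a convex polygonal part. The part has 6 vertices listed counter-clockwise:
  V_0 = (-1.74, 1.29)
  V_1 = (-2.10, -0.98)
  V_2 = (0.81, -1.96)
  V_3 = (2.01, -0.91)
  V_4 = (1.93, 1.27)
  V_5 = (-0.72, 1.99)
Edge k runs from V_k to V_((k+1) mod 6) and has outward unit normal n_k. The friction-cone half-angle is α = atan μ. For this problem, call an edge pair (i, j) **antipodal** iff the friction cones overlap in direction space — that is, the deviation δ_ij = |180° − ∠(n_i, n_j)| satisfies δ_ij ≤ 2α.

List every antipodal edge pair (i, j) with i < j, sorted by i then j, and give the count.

α = atan 0.75 = 36.87°;  2α = 73.74°
n_0 = (-0.9877, +0.1566)
n_1 = (-0.3192, -0.9477)
n_2 = (+0.6585, -0.7526)
n_3 = (+0.9993, +0.0367)
n_4 = (+0.2622, +0.9650)
n_5 = (-0.5658, +0.8245)
  (0,1): δ = 99.60°  ·
  (0,2): δ = 39.80°  ✓
  (0,3): δ = 11.11°  ✓
  (0,4): δ = 83.81°  ·
  (0,5): δ = 133.47°  ·
  (1,2): δ = 120.20°  ·
  (1,3): δ = 69.29°  ✓
  (1,4): δ = 3.41°  ✓
  (1,5): δ = 53.07°  ✓
  (2,3): δ = 129.08°  ·
  (2,4): δ = 56.39°  ✓
  (2,5): δ = 6.73°  ✓
  (3,4): δ = 107.30°  ·
  (3,5): δ = 57.64°  ✓
  (4,5): δ = 130.34°  ·
antipodal pairs: 8

count = 8; pairs: (0,2), (0,3), (1,3), (1,4), (1,5), (2,4), (2,5), (3,5)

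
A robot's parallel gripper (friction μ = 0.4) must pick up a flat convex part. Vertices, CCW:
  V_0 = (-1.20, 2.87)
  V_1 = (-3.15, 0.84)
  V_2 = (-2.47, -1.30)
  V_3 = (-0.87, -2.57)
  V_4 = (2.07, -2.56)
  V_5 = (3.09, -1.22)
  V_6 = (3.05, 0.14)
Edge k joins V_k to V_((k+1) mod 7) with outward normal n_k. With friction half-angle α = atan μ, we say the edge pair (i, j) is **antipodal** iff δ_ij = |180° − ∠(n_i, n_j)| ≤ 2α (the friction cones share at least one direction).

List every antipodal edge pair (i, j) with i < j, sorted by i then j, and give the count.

count = 5; pairs: (0,4), (1,5), (1,6), (2,6), (3,6)

α = atan 0.4 = 21.80°;  2α = 43.60°
n_0 = (-0.7212, +0.6928)
n_1 = (-0.9530, -0.3028)
n_2 = (-0.6217, -0.7833)
n_3 = (+0.0034, -1.0000)
n_4 = (+0.7957, -0.6057)
n_5 = (+0.9996, +0.0294)
n_6 = (+0.5405, +0.8414)
  (0,1): δ = 118.52°  ·
  (0,2): δ = 84.59°  ·
  (0,3): δ = 45.96°  ·
  (0,4): δ = 6.57°  ✓
  (0,5): δ = 45.53°  ·
  (0,6): δ = 101.13°  ·
  (1,2): δ = 146.07°  ·
  (1,3): δ = 107.43°  ·
  (1,4): δ = 54.91°  ·
  (1,5): δ = 15.94°  ✓
  (1,6): δ = 39.66°  ✓
  (2,3): δ = 141.36°  ·
  (2,4): δ = 88.84°  ·
  (2,5): δ = 49.87°  ·
  (2,6): δ = 5.73°  ✓
  (3,4): δ = 127.47°  ·
  (3,5): δ = 88.51°  ·
  (3,6): δ = 32.91°  ✓
  (4,5): δ = 141.04°  ·
  (4,6): δ = 85.44°  ·
  (5,6): δ = 124.40°  ·
antipodal pairs: 5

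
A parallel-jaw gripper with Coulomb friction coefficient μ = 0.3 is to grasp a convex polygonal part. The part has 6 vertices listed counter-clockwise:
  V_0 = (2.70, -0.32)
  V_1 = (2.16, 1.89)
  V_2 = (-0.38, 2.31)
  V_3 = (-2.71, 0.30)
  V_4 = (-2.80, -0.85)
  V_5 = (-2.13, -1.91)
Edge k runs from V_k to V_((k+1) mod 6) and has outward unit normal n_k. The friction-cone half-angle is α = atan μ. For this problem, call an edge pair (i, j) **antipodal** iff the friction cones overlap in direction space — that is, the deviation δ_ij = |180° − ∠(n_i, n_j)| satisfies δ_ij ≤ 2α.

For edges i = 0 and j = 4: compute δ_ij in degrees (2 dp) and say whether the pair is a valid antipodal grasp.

α = atan 0.3 = 16.70°;  2α = 33.40°
edge 0: e_0 = (-0.54, +2.21);  n_0 = (+0.9714, +0.2374)
edge 4: e_4 = (+0.67, -1.06);  n_4 = (-0.8453, -0.5343)
∠(n_0, n_4) = 161.43°
δ = |180° − 161.43°| = 18.57°
18.57° ≤ 2α = 33.40°  →  valid

δ = 18.57°, valid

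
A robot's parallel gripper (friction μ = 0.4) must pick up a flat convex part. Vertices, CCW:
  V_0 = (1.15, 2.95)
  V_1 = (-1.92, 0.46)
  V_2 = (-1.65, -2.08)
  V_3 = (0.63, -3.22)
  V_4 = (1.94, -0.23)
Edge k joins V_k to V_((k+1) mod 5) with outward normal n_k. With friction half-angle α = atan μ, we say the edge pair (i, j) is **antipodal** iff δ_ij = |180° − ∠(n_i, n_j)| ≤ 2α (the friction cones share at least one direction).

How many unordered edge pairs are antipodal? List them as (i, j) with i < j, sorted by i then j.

α = atan 0.4 = 21.80°;  2α = 43.60°
n_0 = (-0.6299, +0.7767)
n_1 = (-0.9944, -0.1057)
n_2 = (-0.4472, -0.8944)
n_3 = (+0.9159, -0.4013)
n_4 = (+0.9705, +0.2411)
  (0,1): δ = 122.98°  ·
  (0,2): δ = 65.61°  ·
  (0,3): δ = 27.30°  ✓
  (0,4): δ = 64.91°  ·
  (1,2): δ = 122.63°  ·
  (1,3): δ = 29.73°  ✓
  (1,4): δ = 7.88°  ✓
  (2,3): δ = 87.09°  ·
  (2,4): δ = 49.48°  ·
  (3,4): δ = 142.39°  ·
antipodal pairs: 3

count = 3; pairs: (0,3), (1,3), (1,4)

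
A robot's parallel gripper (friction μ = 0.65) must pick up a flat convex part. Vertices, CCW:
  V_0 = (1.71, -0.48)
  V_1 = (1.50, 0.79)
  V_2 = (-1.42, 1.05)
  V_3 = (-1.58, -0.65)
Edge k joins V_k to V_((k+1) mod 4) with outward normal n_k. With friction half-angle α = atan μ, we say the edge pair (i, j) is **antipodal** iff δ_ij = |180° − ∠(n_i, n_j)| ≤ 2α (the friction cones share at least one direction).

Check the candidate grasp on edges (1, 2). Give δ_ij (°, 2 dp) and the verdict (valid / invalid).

α = atan 0.65 = 33.02°;  2α = 66.05°
edge 1: e_1 = (-2.92, +0.26);  n_1 = (+0.0887, +0.9961)
edge 2: e_2 = (-0.16, -1.70);  n_2 = (-0.9956, +0.0937)
∠(n_1, n_2) = 89.71°
δ = |180° − 89.71°| = 90.29°
90.29° > 2α = 66.05°  →  invalid

δ = 90.29°, invalid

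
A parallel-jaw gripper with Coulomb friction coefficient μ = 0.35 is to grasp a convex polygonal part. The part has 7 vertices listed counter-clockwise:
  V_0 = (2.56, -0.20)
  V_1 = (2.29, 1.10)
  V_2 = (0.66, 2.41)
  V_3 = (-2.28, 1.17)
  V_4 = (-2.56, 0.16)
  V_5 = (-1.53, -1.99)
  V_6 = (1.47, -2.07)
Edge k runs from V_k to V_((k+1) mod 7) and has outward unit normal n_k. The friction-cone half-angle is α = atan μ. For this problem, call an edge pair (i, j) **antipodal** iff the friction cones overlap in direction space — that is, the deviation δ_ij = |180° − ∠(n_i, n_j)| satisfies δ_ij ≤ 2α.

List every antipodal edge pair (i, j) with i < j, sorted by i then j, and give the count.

α = atan 0.35 = 19.29°;  2α = 38.58°
n_0 = (+0.9791, +0.2034)
n_1 = (+0.6264, +0.7795)
n_2 = (-0.3886, +0.9214)
n_3 = (-0.9637, +0.2672)
n_4 = (-0.9019, -0.4320)
n_5 = (-0.0267, -0.9996)
n_6 = (+0.8639, -0.5036)
  (0,1): δ = 140.52°  ·
  (0,2): δ = 78.86°  ·
  (0,3): δ = 27.23°  ✓
  (0,4): δ = 13.86°  ✓
  (0,5): δ = 76.74°  ·
  (0,6): δ = 138.03°  ·
  (1,2): δ = 118.34°  ·
  (1,3): δ = 66.71°  ·
  (1,4): δ = 25.61°  ✓
  (1,5): δ = 37.26°  ✓
  (1,6): δ = 98.55°  ·
  (2,3): δ = 128.36°  ·
  (2,4): δ = 87.27°  ·
  (2,5): δ = 24.40°  ✓
  (2,6): δ = 36.89°  ✓
  (3,4): δ = 138.91°  ·
  (3,5): δ = 76.03°  ·
  (3,6): δ = 14.74°  ✓
  (4,5): δ = 117.13°  ·
  (4,6): δ = 55.84°  ·
  (5,6): δ = 118.71°  ·
antipodal pairs: 7

count = 7; pairs: (0,3), (0,4), (1,4), (1,5), (2,5), (2,6), (3,6)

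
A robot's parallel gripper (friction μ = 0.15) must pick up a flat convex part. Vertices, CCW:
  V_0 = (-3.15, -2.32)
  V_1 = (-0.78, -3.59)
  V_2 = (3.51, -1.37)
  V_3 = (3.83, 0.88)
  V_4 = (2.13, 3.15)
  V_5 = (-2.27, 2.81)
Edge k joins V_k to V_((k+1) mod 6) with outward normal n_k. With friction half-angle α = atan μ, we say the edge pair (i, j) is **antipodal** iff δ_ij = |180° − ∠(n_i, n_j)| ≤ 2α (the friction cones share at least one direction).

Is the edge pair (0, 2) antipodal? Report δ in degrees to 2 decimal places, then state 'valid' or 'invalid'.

α = atan 0.15 = 8.53°;  2α = 17.06°
edge 0: e_0 = (+2.37, -1.27);  n_0 = (-0.4723, -0.8814)
edge 2: e_2 = (+0.32, +2.25);  n_2 = (+0.9900, -0.1408)
∠(n_0, n_2) = 110.09°
δ = |180° − 110.09°| = 69.91°
69.91° > 2α = 17.06°  →  invalid

δ = 69.91°, invalid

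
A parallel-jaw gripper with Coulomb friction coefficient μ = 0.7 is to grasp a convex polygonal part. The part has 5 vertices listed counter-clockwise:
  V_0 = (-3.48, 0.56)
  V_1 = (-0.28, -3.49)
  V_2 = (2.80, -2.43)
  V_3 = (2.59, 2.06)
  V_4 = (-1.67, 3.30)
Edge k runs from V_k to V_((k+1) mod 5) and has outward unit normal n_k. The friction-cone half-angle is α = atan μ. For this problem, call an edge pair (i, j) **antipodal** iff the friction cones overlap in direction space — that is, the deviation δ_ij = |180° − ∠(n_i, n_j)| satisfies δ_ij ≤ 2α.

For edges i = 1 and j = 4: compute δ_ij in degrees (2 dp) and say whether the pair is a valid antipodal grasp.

α = atan 0.7 = 34.99°;  2α = 69.98°
edge 1: e_1 = (+3.08, +1.06);  n_1 = (+0.3254, -0.9456)
edge 4: e_4 = (-1.81, -2.74);  n_4 = (-0.8344, +0.5512)
∠(n_1, n_4) = 142.44°
δ = |180° − 142.44°| = 37.56°
37.56° ≤ 2α = 69.98°  →  valid

δ = 37.56°, valid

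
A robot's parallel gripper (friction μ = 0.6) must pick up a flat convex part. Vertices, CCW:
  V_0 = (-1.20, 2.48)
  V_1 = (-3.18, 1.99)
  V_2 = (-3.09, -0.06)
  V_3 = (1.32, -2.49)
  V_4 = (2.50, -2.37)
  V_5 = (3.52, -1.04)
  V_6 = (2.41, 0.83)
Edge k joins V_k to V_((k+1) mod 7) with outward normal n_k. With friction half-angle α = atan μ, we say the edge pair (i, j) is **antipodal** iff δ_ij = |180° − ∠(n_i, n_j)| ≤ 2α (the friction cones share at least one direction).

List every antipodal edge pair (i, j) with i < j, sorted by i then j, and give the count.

α = atan 0.6 = 30.96°;  2α = 61.93°
n_0 = (-0.2402, +0.9707)
n_1 = (-0.9990, -0.0439)
n_2 = (-0.4826, -0.8758)
n_3 = (+0.1012, -0.9949)
n_4 = (+0.7935, -0.6086)
n_5 = (+0.8599, +0.5104)
n_6 = (+0.4157, +0.9095)
  (0,1): δ = 101.39°  ·
  (0,2): δ = 42.76°  ✓
  (0,3): δ = 8.09°  ✓
  (0,4): δ = 38.61°  ✓
  (0,5): δ = 106.79°  ·
  (0,6): δ = 141.54°  ·
  (1,2): δ = 121.37°  ·
  (1,3): δ = 86.71°  ·
  (1,4): δ = 40.00°  ✓
  (1,5): δ = 28.18°  ✓
  (1,6): δ = 62.92°  ·
  (2,3): δ = 145.34°  ·
  (2,4): δ = 98.63°  ·
  (2,5): δ = 30.45°  ✓
  (2,6): δ = 4.29°  ✓
  (3,4): δ = 133.29°  ·
  (3,5): δ = 65.11°  ·
  (3,6): δ = 30.37°  ✓
  (4,5): δ = 111.82°  ·
  (4,6): δ = 77.08°  ·
  (5,6): δ = 145.26°  ·
antipodal pairs: 8

count = 8; pairs: (0,2), (0,3), (0,4), (1,4), (1,5), (2,5), (2,6), (3,6)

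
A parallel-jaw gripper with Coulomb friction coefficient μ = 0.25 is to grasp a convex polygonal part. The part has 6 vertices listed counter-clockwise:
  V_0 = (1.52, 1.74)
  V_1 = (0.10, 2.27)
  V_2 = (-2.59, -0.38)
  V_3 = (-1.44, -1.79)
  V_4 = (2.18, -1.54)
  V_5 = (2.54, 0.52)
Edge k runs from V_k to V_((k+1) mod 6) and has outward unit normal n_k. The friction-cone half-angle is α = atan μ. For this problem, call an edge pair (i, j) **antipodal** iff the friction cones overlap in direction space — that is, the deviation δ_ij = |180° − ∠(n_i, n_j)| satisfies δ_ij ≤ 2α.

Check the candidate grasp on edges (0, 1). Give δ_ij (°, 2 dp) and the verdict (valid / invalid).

α = atan 0.25 = 14.04°;  2α = 28.07°
edge 0: e_0 = (-1.42, +0.53);  n_0 = (+0.3497, +0.9369)
edge 1: e_1 = (-2.69, -2.65);  n_1 = (-0.7018, +0.7124)
∠(n_0, n_1) = 65.04°
δ = |180° − 65.04°| = 114.96°
114.96° > 2α = 28.07°  →  invalid

δ = 114.96°, invalid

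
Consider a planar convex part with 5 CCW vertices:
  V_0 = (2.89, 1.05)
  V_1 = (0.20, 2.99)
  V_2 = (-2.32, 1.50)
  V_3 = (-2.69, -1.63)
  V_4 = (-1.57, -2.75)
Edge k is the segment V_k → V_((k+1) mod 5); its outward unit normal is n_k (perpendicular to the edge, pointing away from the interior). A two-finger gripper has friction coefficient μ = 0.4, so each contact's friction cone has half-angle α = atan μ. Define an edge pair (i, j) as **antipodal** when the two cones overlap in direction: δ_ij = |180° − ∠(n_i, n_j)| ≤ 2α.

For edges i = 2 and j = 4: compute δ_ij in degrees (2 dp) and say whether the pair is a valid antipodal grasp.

α = atan 0.4 = 21.80°;  2α = 43.60°
edge 2: e_2 = (-0.37, -3.13);  n_2 = (-0.9931, +0.1174)
edge 4: e_4 = (+4.46, +3.80);  n_4 = (+0.6485, -0.7612)
∠(n_2, n_4) = 137.17°
δ = |180° − 137.17°| = 42.83°
42.83° ≤ 2α = 43.60°  →  valid

δ = 42.83°, valid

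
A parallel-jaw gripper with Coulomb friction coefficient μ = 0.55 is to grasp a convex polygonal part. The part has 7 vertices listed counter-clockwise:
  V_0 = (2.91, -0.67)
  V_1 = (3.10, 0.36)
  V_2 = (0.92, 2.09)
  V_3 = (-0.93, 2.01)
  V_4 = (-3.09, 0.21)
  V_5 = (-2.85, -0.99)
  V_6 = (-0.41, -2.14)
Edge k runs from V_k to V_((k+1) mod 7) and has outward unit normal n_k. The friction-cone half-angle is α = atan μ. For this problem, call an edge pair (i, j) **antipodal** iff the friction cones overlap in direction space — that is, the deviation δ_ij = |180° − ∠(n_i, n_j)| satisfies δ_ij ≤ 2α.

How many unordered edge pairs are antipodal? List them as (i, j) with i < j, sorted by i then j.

count = 7; pairs: (0,3), (0,4), (1,4), (1,5), (2,5), (2,6), (3,6)

α = atan 0.55 = 28.81°;  2α = 57.62°
n_0 = (+0.9834, -0.1814)
n_1 = (+0.6216, +0.7833)
n_2 = (-0.0432, +0.9991)
n_3 = (-0.6402, +0.7682)
n_4 = (-0.9806, -0.1961)
n_5 = (-0.4263, -0.9046)
n_6 = (+0.4049, -0.9144)
  (0,1): δ = 117.98°  ·
  (0,2): δ = 77.07°  ·
  (0,3): δ = 39.74°  ✓
  (0,4): δ = 21.76°  ✓
  (0,5): δ = 75.22°  ·
  (0,6): δ = 124.33°  ·
  (1,2): δ = 139.09°  ·
  (1,3): δ = 101.76°  ·
  (1,4): δ = 40.26°  ✓
  (1,5): δ = 13.20°  ✓
  (1,6): δ = 62.32°  ·
  (2,3): δ = 142.67°  ·
  (2,4): δ = 81.17°  ·
  (2,5): δ = 27.71°  ✓
  (2,6): δ = 21.41°  ✓
  (3,4): δ = 118.50°  ·
  (3,5): δ = 65.04°  ·
  (3,6): δ = 15.92°  ✓
  (4,5): δ = 126.54°  ·
  (4,6): δ = 77.43°  ·
  (5,6): δ = 130.88°  ·
antipodal pairs: 7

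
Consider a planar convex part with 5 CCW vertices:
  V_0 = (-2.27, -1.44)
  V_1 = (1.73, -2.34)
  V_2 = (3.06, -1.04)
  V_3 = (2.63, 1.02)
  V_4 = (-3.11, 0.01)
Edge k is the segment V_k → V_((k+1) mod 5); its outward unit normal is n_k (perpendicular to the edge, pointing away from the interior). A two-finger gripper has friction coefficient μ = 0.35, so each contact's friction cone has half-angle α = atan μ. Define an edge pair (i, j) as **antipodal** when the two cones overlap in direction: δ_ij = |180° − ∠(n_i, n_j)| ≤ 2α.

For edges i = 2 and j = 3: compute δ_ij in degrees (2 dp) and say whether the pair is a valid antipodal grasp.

δ = 91.81°, invalid

α = atan 0.35 = 19.29°;  2α = 38.58°
edge 2: e_2 = (-0.43, +2.06);  n_2 = (+0.9789, +0.2043)
edge 3: e_3 = (-5.74, -1.01);  n_3 = (-0.1733, +0.9849)
∠(n_2, n_3) = 88.19°
δ = |180° − 88.19°| = 91.81°
91.81° > 2α = 38.58°  →  invalid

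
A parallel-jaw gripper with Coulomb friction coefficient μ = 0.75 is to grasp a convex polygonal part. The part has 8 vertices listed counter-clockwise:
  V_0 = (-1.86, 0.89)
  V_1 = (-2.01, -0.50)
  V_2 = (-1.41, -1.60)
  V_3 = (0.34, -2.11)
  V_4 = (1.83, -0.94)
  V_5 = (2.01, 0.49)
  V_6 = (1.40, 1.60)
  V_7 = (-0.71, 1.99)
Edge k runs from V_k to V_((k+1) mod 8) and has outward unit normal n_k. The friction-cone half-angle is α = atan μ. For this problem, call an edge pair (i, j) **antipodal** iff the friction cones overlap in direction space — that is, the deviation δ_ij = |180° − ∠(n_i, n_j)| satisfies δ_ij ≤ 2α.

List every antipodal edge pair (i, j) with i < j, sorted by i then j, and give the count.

α = atan 0.75 = 36.87°;  2α = 73.74°
n_0 = (-0.9942, +0.1073)
n_1 = (-0.8779, -0.4789)
n_2 = (-0.2798, -0.9601)
n_3 = (+0.6176, -0.7865)
n_4 = (+0.9922, -0.1249)
n_5 = (+0.8764, +0.4816)
n_6 = (+0.1818, +0.9833)
n_7 = (-0.6912, +0.7226)
  (0,1): δ = 145.23°  ·
  (0,2): δ = 100.09°  ·
  (0,3): δ = 45.70°  ✓
  (0,4): δ = 1.02°  ✓
  (0,5): δ = 34.95°  ✓
  (0,6): δ = 85.69°  ·
  (0,7): δ = 139.89°  ·
  (1,2): δ = 134.86°  ·
  (1,3): δ = 80.47°  ·
  (1,4): δ = 35.78°  ✓
  (1,5): δ = 0.18°  ✓
  (1,6): δ = 50.92°  ✓
  (1,7): δ = 105.12°  ·
  (2,3): δ = 125.61°  ·
  (2,4): δ = 80.93°  ·
  (2,5): δ = 44.96°  ✓
  (2,6): δ = 5.78°  ✓
  (2,7): δ = 59.97°  ✓
  (3,4): δ = 135.31°  ·
  (3,5): δ = 99.35°  ·
  (3,6): δ = 48.61°  ✓
  (3,7): δ = 5.59°  ✓
  (4,5): δ = 144.03°  ·
  (4,6): δ = 93.30°  ·
  (4,7): δ = 39.10°  ✓
  (5,6): δ = 129.26°  ·
  (5,7): δ = 75.06°  ·
  (6,7): δ = 125.80°  ·
antipodal pairs: 12

count = 12; pairs: (0,3), (0,4), (0,5), (1,4), (1,5), (1,6), (2,5), (2,6), (2,7), (3,6), (3,7), (4,7)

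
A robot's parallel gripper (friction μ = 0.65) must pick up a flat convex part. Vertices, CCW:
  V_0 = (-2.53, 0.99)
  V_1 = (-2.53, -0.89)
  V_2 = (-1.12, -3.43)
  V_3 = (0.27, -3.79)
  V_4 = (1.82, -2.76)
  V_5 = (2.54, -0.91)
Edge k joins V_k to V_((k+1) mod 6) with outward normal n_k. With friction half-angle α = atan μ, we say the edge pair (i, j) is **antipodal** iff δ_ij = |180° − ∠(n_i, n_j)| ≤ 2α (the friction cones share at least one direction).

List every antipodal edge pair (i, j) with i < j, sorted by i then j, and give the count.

α = atan 0.65 = 33.02°;  2α = 66.05°
n_0 = (-1.0000, -0.0000)
n_1 = (-0.8743, -0.4854)
n_2 = (-0.2507, -0.9681)
n_3 = (+0.5535, -0.8329)
n_4 = (+0.9319, -0.3627)
n_5 = (+0.3509, +0.9364)
  (0,1): δ = 150.96°  ·
  (0,2): δ = 104.52°  ·
  (0,3): δ = 56.40°  ✓
  (0,4): δ = 21.27°  ✓
  (0,5): δ = 69.46°  ·
  (1,2): δ = 133.56°  ·
  (1,3): δ = 85.43°  ·
  (1,4): δ = 50.30°  ✓
  (1,5): δ = 40.42°  ✓
  (2,3): δ = 131.88°  ·
  (2,4): δ = 96.75°  ·
  (2,5): δ = 6.02°  ✓
  (3,4): δ = 144.87°  ·
  (3,5): δ = 54.15°  ✓
  (4,5): δ = 89.28°  ·
antipodal pairs: 6

count = 6; pairs: (0,3), (0,4), (1,4), (1,5), (2,5), (3,5)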